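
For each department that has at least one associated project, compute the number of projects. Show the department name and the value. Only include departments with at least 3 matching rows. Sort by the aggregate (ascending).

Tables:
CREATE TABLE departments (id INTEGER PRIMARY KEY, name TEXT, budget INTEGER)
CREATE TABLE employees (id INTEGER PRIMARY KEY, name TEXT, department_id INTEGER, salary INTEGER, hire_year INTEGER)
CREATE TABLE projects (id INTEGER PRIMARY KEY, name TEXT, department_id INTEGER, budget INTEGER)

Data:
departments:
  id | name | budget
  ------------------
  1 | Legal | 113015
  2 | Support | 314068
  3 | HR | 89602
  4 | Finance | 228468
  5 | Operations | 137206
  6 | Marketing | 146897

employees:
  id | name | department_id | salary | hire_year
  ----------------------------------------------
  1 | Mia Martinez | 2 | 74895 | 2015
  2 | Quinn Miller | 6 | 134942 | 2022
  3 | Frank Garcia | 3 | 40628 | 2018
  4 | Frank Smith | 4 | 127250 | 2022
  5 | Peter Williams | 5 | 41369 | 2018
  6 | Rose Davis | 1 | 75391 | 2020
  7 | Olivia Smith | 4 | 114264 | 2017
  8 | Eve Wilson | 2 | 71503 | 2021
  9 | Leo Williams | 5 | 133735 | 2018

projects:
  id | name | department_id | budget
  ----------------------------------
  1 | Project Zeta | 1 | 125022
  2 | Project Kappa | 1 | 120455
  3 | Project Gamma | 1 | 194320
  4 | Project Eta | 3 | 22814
SELECT p.name, COUNT(*) AS n FROM projects c JOIN departments p ON c.department_id = p.id GROUP BY p.id, p.name HAVING COUNT(*) >= 3 ORDER BY n ASC

Execution result:
name | n
Legal | 3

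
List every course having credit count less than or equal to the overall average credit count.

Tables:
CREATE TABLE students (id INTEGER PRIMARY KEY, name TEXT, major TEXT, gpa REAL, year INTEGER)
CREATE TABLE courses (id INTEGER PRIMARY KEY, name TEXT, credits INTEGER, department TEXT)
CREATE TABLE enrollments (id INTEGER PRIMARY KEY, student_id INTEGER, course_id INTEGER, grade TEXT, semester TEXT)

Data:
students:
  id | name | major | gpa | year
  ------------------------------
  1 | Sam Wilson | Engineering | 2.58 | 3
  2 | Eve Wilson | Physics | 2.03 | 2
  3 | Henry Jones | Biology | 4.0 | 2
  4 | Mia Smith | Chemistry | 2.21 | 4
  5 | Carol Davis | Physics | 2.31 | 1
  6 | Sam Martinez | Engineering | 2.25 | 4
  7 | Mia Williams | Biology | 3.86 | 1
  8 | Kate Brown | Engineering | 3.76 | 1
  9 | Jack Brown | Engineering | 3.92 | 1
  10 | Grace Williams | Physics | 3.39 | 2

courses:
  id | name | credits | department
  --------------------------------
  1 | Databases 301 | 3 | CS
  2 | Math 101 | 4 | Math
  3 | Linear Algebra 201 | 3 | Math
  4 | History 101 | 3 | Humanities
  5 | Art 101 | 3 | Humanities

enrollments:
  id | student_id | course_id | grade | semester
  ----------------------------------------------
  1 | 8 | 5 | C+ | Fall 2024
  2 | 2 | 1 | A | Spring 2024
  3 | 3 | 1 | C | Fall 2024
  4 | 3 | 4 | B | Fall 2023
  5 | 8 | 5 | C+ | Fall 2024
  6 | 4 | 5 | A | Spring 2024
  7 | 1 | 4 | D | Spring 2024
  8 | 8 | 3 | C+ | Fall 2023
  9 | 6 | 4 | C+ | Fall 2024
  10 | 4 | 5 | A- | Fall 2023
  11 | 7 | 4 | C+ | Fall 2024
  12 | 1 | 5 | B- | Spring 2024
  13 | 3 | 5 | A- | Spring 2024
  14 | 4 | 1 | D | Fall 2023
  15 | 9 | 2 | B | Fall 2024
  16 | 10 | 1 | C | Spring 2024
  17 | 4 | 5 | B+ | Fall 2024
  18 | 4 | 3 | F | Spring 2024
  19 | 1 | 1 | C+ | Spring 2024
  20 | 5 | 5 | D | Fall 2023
SELECT name, credits FROM courses WHERE credits <= (SELECT AVG(credits) FROM courses)

Execution result:
name | credits
Databases 301 | 3
Linear Algebra 201 | 3
History 101 | 3
Art 101 | 3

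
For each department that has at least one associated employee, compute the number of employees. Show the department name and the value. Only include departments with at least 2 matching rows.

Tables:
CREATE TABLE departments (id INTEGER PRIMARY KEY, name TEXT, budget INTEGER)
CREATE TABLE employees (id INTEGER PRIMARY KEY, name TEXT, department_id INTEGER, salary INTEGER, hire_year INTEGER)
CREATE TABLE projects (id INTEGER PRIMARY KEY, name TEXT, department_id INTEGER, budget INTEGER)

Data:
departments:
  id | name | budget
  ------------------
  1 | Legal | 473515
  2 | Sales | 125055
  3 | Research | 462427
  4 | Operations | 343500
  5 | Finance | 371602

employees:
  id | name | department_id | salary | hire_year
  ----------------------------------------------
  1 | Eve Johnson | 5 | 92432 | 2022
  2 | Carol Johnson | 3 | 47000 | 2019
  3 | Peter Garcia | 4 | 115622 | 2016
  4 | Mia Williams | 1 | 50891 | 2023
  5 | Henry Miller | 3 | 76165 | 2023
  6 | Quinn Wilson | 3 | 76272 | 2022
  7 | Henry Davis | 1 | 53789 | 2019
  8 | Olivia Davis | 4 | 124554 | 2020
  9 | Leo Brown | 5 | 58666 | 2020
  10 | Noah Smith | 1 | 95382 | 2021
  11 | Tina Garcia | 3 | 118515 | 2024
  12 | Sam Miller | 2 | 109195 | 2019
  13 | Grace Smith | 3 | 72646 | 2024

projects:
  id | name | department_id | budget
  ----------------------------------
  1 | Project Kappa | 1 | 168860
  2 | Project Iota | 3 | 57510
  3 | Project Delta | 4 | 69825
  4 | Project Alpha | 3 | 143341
SELECT p.name, COUNT(*) AS n FROM employees c JOIN departments p ON c.department_id = p.id GROUP BY p.id, p.name HAVING COUNT(*) >= 2

Execution result:
name | n
Legal | 3
Research | 5
Operations | 2
Finance | 2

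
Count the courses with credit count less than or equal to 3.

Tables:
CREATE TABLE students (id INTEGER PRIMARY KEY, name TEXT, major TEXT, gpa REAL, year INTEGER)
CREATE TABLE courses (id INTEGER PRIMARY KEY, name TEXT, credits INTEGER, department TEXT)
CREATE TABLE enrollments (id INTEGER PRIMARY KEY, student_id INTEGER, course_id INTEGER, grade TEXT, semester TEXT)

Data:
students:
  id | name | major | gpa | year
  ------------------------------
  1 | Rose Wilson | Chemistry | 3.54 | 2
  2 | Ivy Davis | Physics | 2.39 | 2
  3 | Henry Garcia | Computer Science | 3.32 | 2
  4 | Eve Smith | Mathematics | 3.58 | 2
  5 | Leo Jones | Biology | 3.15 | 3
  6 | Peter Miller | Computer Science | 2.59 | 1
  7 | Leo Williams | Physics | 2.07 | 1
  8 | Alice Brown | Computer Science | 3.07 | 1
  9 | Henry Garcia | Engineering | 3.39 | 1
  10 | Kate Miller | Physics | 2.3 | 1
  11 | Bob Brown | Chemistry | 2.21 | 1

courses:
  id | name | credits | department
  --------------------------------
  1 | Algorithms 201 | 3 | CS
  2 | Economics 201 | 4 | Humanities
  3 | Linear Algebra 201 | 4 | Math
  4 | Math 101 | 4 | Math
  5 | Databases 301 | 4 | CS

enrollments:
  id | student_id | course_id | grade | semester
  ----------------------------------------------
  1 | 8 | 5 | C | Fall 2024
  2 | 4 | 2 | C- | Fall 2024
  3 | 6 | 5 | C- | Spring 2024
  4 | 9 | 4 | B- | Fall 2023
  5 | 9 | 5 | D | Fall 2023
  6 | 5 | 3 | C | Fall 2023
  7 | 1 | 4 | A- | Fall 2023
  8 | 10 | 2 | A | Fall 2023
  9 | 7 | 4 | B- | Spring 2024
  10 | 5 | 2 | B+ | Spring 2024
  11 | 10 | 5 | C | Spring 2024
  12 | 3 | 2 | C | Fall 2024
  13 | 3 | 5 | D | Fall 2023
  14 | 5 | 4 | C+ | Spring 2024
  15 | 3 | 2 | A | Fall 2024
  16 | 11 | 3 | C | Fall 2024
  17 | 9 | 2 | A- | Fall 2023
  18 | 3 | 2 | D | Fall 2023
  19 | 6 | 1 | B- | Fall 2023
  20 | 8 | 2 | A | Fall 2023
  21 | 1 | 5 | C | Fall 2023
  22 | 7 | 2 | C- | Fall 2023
SELECT COUNT(*) FROM courses WHERE credits <= 3

Execution result:
1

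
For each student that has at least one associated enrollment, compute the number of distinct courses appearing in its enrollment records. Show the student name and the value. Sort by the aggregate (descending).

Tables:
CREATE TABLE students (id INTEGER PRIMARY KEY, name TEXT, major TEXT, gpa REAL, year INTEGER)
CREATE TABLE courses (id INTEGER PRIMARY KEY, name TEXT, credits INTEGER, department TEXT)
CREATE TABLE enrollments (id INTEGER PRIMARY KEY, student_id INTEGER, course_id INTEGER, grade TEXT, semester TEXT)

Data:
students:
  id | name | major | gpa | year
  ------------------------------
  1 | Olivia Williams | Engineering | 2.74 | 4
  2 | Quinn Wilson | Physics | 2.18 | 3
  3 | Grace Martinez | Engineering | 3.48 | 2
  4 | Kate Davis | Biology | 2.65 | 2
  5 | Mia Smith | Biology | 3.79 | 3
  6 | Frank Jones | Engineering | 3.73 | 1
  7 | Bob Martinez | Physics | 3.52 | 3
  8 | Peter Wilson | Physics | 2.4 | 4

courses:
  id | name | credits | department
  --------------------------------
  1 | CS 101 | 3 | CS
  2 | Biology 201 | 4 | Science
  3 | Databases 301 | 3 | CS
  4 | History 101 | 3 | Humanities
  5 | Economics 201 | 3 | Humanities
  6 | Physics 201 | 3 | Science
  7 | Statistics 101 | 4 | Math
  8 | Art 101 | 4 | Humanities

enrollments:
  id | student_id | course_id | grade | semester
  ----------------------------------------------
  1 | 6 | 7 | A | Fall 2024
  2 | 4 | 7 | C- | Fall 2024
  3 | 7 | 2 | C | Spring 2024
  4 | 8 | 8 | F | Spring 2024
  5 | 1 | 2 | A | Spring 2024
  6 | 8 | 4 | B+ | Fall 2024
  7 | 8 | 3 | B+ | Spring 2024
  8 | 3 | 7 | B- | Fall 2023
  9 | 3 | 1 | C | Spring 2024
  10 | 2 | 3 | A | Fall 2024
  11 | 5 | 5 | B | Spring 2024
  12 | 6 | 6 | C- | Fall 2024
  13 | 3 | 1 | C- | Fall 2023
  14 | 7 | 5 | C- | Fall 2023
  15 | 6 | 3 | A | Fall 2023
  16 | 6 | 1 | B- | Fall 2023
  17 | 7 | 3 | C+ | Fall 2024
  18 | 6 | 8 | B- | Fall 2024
SELECT p.name, COUNT(DISTINCT c.course_id) AS distinct_course_count FROM enrollments c JOIN students p ON c.student_id = p.id GROUP BY p.id, p.name ORDER BY distinct_course_count DESC

Execution result:
name | distinct_course_count
Frank Jones | 5
Bob Martinez | 3
Peter Wilson | 3
Grace Martinez | 2
Olivia Williams | 1
Quinn Wilson | 1
Kate Davis | 1
Mia Smith | 1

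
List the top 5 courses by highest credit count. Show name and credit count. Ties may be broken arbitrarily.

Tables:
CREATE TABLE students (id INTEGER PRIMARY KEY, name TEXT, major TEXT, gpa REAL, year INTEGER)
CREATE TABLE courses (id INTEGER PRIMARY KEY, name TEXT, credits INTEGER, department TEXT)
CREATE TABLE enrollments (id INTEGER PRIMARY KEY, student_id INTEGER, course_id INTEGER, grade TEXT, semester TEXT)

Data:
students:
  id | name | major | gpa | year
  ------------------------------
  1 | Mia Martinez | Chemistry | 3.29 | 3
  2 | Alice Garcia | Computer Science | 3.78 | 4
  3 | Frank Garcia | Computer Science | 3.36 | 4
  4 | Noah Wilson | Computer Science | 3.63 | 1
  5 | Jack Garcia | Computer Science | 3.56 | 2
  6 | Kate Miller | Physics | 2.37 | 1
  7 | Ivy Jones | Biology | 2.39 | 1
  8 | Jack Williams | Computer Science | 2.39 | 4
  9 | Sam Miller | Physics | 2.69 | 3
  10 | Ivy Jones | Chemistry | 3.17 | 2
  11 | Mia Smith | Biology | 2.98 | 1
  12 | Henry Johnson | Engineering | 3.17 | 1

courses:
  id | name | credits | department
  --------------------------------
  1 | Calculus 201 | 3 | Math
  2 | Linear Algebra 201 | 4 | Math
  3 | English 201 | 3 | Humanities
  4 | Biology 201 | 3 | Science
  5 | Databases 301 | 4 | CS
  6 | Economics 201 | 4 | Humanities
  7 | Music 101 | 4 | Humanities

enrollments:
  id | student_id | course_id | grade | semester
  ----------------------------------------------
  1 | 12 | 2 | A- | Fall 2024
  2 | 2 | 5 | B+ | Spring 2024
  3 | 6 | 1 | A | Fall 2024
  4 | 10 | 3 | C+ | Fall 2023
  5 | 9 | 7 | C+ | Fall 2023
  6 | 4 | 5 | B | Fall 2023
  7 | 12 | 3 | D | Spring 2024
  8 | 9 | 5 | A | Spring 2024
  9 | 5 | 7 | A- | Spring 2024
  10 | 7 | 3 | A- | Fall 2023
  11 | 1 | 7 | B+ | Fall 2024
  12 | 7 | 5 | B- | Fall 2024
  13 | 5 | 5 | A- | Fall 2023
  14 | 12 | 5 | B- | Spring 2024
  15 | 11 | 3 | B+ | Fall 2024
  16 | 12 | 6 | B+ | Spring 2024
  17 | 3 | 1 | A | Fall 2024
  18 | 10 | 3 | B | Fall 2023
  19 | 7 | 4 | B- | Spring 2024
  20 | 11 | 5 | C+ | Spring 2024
SELECT name, credits FROM courses ORDER BY credits DESC LIMIT 5

Execution result:
name | credits
Linear Algebra 201 | 4
Databases 301 | 4
Economics 201 | 4
Music 101 | 4
Calculus 201 | 3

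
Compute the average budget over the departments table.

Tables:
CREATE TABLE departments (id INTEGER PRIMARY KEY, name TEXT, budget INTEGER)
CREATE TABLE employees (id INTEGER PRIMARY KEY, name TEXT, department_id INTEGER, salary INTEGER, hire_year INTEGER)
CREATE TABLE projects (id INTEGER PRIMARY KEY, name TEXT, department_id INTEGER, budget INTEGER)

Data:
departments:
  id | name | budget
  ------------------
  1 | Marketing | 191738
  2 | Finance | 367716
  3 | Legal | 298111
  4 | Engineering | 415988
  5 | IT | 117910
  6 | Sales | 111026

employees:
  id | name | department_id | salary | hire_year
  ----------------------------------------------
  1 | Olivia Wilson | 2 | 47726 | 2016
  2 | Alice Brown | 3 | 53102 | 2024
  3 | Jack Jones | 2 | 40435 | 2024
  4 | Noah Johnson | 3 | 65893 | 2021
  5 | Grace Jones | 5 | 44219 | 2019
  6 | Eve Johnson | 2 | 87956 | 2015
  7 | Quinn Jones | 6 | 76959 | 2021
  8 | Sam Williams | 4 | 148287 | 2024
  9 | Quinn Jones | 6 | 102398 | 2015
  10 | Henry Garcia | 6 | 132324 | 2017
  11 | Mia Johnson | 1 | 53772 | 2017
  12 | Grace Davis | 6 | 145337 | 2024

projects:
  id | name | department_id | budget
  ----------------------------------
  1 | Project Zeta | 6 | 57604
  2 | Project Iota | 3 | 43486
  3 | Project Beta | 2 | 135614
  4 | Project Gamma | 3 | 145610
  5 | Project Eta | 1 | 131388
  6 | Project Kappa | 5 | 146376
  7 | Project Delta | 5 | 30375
SELECT AVG(budget) FROM departments

Execution result:
250414.83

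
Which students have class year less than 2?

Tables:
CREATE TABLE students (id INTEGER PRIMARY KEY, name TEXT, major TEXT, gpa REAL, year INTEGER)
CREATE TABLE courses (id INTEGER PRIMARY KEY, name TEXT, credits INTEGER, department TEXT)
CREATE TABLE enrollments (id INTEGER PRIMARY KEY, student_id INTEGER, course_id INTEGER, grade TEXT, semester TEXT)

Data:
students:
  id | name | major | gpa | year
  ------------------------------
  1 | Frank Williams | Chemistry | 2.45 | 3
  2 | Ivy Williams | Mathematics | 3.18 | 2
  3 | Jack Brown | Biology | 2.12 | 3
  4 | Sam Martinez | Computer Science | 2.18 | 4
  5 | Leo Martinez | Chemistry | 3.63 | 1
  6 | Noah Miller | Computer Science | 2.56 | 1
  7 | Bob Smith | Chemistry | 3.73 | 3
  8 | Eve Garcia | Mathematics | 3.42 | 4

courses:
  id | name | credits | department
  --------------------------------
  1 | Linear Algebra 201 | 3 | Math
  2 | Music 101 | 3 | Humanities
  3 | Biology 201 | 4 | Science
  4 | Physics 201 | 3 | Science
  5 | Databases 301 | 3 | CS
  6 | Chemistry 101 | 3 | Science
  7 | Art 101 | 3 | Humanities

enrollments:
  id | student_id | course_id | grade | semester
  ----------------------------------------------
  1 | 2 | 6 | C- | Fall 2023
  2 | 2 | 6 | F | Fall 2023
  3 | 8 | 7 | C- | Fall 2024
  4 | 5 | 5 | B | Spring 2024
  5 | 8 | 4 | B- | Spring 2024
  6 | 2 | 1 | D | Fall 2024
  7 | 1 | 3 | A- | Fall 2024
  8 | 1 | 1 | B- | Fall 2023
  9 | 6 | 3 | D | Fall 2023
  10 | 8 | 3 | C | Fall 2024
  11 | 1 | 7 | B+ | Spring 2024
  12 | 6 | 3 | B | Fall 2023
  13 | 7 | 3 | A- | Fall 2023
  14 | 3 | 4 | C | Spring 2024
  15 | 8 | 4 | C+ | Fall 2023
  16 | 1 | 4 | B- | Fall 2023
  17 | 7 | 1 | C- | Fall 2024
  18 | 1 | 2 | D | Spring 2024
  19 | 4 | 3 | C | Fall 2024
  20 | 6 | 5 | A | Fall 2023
SELECT name, year FROM students WHERE year < 2

Execution result:
name | year
Leo Martinez | 1
Noah Miller | 1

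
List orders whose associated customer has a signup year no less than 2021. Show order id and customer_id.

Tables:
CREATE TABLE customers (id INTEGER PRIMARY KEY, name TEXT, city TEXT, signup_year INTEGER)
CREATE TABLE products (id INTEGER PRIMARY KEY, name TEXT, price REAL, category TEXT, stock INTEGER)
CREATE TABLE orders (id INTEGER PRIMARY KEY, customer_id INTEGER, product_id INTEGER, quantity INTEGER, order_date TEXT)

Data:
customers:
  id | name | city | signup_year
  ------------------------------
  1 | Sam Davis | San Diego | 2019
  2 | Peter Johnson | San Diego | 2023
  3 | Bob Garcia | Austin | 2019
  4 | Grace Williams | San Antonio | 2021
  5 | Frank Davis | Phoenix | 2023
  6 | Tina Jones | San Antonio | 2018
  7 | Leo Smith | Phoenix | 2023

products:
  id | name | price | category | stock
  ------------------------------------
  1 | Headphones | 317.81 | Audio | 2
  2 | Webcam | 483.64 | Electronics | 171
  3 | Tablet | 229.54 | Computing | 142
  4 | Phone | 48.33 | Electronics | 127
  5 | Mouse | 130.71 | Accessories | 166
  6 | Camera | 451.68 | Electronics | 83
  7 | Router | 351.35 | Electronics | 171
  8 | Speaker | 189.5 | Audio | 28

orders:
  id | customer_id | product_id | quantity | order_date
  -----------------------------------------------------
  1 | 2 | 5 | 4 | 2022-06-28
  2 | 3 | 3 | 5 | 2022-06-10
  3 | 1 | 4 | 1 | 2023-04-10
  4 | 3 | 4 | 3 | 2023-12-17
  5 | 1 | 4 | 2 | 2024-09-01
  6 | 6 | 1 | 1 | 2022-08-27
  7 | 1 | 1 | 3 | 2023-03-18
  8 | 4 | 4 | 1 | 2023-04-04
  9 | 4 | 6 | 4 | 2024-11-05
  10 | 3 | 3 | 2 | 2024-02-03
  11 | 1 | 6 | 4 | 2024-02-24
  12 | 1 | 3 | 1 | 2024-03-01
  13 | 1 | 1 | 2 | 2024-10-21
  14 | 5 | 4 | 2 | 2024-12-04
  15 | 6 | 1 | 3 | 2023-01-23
SELECT id, customer_id FROM orders WHERE customer_id IN (SELECT id FROM customers WHERE signup_year >= 2021)

Execution result:
id | customer_id
1 | 2
8 | 4
9 | 4
14 | 5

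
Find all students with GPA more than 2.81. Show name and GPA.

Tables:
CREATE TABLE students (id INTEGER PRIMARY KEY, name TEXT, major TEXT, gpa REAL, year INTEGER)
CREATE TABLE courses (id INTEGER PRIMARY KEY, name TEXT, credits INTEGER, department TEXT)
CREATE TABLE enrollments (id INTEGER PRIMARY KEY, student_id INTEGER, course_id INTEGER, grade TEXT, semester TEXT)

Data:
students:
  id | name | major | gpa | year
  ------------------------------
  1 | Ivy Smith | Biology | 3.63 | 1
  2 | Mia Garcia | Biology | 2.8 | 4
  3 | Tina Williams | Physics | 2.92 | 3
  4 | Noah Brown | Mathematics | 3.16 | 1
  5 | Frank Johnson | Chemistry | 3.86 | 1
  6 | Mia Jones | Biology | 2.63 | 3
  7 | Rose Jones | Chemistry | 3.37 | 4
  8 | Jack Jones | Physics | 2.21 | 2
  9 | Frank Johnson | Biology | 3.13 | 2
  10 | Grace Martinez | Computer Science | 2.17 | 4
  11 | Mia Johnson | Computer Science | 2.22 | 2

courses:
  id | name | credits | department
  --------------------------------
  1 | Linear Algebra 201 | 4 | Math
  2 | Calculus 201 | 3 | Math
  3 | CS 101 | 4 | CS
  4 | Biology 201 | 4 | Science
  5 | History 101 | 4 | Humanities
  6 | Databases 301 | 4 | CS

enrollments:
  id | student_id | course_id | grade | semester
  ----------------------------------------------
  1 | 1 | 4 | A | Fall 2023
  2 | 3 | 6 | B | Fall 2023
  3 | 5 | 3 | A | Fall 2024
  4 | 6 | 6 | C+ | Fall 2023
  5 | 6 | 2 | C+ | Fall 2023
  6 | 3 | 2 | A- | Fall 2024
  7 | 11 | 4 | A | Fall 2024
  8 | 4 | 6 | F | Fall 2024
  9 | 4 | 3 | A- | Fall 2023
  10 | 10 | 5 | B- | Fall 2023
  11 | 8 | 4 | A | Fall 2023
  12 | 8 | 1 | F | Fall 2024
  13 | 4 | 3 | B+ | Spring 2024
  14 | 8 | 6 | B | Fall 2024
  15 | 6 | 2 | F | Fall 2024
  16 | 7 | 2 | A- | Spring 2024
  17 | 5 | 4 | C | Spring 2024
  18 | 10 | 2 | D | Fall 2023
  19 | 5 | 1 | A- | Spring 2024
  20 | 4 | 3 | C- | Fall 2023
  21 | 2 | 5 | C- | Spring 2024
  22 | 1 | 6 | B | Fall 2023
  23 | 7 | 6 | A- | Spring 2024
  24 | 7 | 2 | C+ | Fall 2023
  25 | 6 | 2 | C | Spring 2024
SELECT name, gpa FROM students WHERE gpa > 2.81

Execution result:
name | gpa
Ivy Smith | 3.63
Tina Williams | 2.92
Noah Brown | 3.16
Frank Johnson | 3.86
Rose Jones | 3.37
Frank Johnson | 3.13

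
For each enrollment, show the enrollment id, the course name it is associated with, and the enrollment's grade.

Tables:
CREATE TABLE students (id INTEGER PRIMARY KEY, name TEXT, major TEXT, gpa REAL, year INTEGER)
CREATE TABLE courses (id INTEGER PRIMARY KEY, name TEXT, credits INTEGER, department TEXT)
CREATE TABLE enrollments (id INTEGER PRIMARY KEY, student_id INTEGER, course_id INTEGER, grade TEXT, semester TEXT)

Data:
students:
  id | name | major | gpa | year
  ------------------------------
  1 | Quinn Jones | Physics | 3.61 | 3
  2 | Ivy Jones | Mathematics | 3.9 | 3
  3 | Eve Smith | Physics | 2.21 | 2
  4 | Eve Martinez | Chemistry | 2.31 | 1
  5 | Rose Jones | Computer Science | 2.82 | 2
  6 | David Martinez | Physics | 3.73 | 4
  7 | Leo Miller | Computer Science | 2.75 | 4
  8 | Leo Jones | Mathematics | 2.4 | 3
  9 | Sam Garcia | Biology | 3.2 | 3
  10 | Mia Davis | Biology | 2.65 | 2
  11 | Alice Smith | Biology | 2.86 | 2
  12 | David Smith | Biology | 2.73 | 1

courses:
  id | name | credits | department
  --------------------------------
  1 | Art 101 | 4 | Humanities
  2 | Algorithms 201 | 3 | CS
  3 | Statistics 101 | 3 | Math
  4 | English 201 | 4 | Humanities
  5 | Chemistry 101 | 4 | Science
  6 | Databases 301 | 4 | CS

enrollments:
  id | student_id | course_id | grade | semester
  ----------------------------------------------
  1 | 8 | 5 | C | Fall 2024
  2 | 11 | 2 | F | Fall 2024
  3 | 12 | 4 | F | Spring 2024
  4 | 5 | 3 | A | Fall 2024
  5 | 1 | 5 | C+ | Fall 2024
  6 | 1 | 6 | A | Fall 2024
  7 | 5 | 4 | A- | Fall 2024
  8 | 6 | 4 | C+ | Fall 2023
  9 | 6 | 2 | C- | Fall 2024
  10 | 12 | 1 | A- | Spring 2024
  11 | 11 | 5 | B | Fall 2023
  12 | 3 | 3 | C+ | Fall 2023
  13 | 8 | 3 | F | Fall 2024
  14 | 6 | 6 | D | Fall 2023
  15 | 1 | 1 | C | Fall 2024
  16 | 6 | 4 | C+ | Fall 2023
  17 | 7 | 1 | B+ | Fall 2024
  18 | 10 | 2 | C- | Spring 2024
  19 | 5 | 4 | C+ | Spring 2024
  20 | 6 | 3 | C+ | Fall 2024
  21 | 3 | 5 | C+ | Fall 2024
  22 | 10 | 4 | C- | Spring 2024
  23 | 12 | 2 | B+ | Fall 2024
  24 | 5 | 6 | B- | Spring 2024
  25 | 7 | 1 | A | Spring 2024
SELECT c.id, p.name AS course, c.grade FROM enrollments c JOIN courses p ON c.course_id = p.id

Execution result:
id | course | grade
1 | Chemistry 101 | C
2 | Algorithms 201 | F
3 | English 201 | F
4 | Statistics 101 | A
5 | Chemistry 101 | C+
6 | Databases 301 | A
7 | English 201 | A-
8 | English 201 | C+
9 | Algorithms 201 | C-
10 | Art 101 | A-
11 | Chemistry 101 | B
12 | Statistics 101 | C+
13 | Statistics 101 | F
14 | Databases 301 | D
15 | Art 101 | C
16 | English 201 | C+
17 | Art 101 | B+
18 | Algorithms 201 | C-
19 | English 201 | C+
20 | Statistics 101 | C+
21 | Chemistry 101 | C+
22 | English 201 | C-
23 | Algorithms 201 | B+
24 | Databases 301 | B-
25 | Art 101 | A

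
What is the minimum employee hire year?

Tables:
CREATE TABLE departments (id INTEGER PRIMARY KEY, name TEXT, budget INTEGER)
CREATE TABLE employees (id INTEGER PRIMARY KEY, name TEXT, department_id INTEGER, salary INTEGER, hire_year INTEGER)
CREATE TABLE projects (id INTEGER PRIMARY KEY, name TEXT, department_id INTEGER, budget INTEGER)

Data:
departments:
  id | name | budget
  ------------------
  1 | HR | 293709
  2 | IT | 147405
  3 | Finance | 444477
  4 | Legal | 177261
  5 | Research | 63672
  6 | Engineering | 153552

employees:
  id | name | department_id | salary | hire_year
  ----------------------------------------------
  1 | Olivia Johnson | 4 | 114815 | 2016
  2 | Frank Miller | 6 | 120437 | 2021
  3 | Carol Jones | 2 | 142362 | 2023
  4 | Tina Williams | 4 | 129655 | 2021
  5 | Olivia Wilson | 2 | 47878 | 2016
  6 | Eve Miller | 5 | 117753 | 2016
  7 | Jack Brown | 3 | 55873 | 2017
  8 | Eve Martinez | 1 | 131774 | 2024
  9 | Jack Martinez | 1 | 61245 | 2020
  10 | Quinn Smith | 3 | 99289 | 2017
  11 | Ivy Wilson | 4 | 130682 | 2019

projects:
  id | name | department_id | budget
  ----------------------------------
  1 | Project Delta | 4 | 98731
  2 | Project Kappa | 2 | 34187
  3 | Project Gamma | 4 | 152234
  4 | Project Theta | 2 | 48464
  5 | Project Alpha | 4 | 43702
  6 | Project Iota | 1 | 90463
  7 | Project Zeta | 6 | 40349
SELECT MIN(hire_year) FROM employees

Execution result:
2016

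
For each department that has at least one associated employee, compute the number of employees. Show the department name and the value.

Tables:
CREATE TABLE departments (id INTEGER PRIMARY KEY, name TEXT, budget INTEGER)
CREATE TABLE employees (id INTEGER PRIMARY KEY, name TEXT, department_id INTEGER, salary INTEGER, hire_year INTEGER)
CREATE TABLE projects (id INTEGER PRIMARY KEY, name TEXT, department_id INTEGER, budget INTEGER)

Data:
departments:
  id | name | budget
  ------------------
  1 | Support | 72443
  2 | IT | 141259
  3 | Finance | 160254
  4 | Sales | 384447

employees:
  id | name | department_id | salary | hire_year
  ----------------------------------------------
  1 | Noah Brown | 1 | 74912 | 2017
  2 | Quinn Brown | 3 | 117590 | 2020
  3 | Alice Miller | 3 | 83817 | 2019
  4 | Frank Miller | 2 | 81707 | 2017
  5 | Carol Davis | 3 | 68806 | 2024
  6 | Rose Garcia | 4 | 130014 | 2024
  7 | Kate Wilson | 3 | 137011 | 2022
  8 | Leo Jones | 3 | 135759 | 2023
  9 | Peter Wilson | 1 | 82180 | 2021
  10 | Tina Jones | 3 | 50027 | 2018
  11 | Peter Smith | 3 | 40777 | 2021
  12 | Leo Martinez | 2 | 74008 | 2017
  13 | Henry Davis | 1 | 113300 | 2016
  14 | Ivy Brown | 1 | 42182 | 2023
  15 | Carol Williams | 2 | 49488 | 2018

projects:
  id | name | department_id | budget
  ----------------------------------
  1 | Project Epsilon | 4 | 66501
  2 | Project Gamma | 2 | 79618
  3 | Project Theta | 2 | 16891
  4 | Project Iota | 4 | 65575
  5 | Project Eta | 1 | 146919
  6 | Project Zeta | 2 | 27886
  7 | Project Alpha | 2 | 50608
SELECT p.name, COUNT(*) AS n FROM employees c JOIN departments p ON c.department_id = p.id GROUP BY p.id, p.name

Execution result:
name | n
Support | 4
IT | 3
Finance | 7
Sales | 1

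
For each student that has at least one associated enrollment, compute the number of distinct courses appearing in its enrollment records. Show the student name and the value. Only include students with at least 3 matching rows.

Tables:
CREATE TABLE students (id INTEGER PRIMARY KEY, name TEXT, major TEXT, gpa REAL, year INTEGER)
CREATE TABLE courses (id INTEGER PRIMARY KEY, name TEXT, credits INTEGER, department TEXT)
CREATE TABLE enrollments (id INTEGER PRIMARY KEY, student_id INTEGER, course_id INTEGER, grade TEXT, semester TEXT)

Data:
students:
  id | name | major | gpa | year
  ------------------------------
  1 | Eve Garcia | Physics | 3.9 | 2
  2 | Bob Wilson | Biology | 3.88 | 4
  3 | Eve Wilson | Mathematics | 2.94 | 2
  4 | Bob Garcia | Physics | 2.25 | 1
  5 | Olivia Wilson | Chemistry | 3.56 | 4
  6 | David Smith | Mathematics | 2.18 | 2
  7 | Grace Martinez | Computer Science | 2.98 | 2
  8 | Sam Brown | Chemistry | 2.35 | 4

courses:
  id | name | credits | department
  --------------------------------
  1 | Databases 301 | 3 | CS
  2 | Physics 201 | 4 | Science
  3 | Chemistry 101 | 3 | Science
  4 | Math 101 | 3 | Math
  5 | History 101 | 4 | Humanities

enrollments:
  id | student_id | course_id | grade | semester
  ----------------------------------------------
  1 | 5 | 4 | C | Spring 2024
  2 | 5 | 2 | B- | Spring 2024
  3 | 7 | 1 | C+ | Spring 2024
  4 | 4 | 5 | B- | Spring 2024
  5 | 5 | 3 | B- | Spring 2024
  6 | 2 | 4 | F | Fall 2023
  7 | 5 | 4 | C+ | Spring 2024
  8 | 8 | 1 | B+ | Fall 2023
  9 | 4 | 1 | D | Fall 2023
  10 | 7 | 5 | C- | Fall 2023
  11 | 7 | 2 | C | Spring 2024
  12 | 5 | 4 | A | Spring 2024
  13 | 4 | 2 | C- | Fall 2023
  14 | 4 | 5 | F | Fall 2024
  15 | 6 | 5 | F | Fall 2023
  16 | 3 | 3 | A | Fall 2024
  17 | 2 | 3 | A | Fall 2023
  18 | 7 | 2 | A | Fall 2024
SELECT p.name, COUNT(DISTINCT c.course_id) AS distinct_course_count FROM enrollments c JOIN students p ON c.student_id = p.id GROUP BY p.id, p.name HAVING COUNT(*) >= 3

Execution result:
name | distinct_course_count
Bob Garcia | 3
Olivia Wilson | 3
Grace Martinez | 3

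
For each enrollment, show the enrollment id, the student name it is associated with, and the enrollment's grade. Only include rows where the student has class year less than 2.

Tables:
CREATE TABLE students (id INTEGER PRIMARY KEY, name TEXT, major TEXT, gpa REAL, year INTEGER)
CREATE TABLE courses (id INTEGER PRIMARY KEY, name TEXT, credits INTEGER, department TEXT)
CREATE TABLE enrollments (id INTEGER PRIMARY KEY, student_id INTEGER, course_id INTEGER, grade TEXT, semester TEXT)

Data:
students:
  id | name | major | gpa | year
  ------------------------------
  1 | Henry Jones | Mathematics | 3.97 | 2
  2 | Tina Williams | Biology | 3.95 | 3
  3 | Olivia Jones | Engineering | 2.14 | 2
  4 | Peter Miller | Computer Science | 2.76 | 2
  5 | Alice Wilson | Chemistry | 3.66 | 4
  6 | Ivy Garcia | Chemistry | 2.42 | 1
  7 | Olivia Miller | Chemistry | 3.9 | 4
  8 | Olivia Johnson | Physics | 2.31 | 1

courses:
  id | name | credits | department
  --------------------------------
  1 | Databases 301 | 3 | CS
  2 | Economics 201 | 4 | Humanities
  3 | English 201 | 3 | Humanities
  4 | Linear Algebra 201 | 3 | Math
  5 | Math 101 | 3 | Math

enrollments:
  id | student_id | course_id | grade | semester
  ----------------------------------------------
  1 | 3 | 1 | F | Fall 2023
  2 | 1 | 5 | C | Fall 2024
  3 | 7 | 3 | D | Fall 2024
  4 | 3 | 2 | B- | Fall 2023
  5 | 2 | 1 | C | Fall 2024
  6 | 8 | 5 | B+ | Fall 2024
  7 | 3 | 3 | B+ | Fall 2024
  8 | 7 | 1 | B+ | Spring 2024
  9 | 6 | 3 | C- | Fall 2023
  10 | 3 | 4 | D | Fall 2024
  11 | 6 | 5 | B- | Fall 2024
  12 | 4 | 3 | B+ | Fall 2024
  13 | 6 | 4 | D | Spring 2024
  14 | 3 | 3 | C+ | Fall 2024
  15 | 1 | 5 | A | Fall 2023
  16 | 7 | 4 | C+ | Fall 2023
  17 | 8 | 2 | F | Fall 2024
SELECT c.id, p.name AS student, c.grade FROM enrollments c JOIN students p ON c.student_id = p.id WHERE p.year < 2

Execution result:
id | student | grade
6 | Olivia Johnson | B+
9 | Ivy Garcia | C-
11 | Ivy Garcia | B-
13 | Ivy Garcia | D
17 | Olivia Johnson | F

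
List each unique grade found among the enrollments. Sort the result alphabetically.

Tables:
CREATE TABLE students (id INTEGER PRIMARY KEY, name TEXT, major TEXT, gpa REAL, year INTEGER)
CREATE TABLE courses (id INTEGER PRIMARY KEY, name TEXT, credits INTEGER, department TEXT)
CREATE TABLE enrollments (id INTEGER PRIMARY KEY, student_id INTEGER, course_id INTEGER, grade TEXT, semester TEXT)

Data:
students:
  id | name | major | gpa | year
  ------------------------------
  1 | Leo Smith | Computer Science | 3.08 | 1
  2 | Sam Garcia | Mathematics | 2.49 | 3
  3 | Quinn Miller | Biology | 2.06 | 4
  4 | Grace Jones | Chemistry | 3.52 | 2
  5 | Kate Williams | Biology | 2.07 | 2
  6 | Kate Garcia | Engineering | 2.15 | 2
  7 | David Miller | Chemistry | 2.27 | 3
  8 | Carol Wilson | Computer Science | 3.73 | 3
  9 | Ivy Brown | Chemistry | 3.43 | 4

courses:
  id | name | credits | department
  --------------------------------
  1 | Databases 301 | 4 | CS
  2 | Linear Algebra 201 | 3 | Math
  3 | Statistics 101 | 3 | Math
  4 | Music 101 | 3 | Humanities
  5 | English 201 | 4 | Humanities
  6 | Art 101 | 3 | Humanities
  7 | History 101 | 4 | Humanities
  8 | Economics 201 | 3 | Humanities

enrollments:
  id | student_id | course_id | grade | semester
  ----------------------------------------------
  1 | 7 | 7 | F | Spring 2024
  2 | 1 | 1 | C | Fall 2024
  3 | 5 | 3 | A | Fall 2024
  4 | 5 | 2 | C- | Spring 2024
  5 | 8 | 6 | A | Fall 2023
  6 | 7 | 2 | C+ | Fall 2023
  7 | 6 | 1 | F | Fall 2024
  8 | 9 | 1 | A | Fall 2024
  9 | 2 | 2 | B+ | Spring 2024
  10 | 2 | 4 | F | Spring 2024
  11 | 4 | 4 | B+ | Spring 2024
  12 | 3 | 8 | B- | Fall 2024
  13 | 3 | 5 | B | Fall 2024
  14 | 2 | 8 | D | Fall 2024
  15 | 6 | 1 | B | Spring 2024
SELECT DISTINCT grade FROM enrollments ORDER BY grade

Execution result:
grade
A
B
B+
B-
C
C+
C-
D
F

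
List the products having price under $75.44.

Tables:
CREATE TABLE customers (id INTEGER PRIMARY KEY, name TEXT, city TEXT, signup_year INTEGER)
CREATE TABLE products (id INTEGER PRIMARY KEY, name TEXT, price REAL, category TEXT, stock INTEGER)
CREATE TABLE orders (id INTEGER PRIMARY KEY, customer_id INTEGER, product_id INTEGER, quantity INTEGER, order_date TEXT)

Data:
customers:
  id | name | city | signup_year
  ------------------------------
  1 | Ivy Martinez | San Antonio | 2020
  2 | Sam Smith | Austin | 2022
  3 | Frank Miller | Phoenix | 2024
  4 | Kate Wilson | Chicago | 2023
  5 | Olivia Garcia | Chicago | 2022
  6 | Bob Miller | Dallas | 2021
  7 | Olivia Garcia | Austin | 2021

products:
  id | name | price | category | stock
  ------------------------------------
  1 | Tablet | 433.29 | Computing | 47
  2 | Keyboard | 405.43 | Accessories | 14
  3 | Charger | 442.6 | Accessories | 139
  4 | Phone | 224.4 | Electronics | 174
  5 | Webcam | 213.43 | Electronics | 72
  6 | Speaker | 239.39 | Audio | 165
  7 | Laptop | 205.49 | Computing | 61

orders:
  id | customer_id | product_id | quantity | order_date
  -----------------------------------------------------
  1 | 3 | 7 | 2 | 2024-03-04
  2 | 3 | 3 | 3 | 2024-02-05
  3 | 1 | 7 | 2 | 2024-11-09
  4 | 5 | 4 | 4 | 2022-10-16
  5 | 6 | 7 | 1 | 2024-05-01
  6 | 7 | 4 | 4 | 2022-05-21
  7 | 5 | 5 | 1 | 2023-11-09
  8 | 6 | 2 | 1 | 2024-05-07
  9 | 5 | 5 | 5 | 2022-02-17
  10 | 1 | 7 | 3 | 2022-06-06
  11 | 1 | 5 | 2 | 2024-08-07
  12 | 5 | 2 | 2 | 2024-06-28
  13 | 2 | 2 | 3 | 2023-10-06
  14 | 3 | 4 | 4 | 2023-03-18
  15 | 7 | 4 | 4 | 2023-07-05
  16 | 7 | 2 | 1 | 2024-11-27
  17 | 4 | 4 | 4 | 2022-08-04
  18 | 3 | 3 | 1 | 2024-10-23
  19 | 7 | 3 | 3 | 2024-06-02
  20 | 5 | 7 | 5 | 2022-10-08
SELECT name, price FROM products WHERE price < 75.44

Execution result:
(no rows)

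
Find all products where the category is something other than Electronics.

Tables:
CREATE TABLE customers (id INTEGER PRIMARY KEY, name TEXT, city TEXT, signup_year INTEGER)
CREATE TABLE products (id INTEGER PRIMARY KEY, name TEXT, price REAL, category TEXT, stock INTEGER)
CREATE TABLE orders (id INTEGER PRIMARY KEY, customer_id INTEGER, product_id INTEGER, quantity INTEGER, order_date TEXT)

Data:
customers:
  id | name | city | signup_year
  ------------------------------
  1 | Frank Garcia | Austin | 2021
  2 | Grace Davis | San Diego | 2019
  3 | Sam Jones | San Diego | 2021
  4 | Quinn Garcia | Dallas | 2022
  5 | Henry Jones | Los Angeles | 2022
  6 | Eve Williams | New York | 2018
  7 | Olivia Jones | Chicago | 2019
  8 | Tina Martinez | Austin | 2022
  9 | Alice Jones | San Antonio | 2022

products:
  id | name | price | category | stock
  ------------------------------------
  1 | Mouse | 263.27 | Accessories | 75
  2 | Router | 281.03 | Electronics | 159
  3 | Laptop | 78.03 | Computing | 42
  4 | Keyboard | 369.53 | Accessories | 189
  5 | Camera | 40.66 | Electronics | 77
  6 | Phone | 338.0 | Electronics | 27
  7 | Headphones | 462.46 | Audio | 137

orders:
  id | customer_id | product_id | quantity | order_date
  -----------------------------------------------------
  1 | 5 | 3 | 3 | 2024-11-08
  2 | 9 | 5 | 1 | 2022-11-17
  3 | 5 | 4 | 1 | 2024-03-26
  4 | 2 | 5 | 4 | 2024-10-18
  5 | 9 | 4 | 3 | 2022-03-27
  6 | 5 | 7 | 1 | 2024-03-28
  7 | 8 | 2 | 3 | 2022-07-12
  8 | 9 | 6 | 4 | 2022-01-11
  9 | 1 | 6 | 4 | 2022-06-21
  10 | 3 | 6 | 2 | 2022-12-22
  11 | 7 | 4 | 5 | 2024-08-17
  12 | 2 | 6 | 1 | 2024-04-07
SELECT name, category FROM products WHERE category <> 'Electronics'

Execution result:
name | category
Mouse | Accessories
Laptop | Computing
Keyboard | Accessories
Headphones | Audio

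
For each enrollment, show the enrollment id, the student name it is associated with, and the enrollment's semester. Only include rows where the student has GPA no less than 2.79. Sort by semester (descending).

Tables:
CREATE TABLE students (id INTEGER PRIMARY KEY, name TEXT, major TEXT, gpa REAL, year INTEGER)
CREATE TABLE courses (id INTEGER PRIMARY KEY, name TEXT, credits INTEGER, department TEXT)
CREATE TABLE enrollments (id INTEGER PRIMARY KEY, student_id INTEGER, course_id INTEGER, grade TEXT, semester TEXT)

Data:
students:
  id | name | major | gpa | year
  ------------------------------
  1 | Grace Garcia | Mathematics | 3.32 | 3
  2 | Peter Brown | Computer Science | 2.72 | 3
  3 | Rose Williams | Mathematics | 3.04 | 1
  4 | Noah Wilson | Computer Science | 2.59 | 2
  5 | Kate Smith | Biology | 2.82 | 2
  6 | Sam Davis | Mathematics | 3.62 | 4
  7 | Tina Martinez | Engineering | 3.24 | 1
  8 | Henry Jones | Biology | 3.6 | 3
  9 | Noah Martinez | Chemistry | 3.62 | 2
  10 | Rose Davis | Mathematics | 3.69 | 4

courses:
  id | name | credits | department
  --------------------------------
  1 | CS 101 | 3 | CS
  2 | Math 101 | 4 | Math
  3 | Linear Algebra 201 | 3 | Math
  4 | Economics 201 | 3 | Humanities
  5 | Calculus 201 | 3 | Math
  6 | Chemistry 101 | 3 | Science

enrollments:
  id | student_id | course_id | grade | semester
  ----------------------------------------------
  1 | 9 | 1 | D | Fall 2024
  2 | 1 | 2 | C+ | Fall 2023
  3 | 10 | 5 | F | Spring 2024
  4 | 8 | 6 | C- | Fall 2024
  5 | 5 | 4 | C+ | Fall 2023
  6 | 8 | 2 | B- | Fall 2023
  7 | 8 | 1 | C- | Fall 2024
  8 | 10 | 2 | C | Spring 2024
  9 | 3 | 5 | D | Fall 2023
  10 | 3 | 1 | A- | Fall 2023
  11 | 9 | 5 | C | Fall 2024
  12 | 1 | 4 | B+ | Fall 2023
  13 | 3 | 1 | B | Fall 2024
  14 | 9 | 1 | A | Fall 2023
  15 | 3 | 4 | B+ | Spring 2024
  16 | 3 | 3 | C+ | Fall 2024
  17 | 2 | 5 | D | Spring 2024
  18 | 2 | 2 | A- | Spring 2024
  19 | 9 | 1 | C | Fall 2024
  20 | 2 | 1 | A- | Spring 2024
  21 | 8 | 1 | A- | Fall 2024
SELECT c.id, p.name AS student, c.semester FROM enrollments c JOIN students p ON c.student_id = p.id WHERE p.gpa >= 2.79 ORDER BY c.semester DESC

Execution result:
id | student | semester
3 | Rose Davis | Spring 2024
8 | Rose Davis | Spring 2024
15 | Rose Williams | Spring 2024
1 | Noah Martinez | Fall 2024
4 | Henry Jones | Fall 2024
7 | Henry Jones | Fall 2024
11 | Noah Martinez | Fall 2024
13 | Rose Williams | Fall 2024
16 | Rose Williams | Fall 2024
19 | Noah Martinez | Fall 2024
21 | Henry Jones | Fall 2024
2 | Grace Garcia | Fall 2023
5 | Kate Smith | Fall 2023
6 | Henry Jones | Fall 2023
9 | Rose Williams | Fall 2023
10 | Rose Williams | Fall 2023
12 | Grace Garcia | Fall 2023
14 | Noah Martinez | Fall 2023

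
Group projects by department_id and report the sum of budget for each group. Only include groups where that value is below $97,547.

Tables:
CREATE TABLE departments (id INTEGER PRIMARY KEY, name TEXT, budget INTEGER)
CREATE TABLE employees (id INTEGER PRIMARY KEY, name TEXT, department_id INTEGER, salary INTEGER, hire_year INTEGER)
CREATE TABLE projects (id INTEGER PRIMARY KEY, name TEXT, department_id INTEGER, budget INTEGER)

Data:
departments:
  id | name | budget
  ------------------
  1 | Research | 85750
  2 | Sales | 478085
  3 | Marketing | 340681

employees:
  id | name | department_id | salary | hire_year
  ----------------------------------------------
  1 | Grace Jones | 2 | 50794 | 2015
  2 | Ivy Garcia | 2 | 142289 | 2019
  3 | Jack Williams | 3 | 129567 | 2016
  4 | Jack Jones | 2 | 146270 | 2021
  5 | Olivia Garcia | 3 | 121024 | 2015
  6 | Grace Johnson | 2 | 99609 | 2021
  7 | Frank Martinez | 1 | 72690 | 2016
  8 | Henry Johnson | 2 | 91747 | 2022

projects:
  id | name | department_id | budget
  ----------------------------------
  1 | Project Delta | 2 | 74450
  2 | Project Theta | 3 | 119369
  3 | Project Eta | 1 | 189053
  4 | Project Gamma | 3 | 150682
SELECT department_id, SUM(budget) AS sum_budget FROM projects GROUP BY department_id HAVING SUM(budget) < 97547

Execution result:
department_id | sum_budget
2 | 74450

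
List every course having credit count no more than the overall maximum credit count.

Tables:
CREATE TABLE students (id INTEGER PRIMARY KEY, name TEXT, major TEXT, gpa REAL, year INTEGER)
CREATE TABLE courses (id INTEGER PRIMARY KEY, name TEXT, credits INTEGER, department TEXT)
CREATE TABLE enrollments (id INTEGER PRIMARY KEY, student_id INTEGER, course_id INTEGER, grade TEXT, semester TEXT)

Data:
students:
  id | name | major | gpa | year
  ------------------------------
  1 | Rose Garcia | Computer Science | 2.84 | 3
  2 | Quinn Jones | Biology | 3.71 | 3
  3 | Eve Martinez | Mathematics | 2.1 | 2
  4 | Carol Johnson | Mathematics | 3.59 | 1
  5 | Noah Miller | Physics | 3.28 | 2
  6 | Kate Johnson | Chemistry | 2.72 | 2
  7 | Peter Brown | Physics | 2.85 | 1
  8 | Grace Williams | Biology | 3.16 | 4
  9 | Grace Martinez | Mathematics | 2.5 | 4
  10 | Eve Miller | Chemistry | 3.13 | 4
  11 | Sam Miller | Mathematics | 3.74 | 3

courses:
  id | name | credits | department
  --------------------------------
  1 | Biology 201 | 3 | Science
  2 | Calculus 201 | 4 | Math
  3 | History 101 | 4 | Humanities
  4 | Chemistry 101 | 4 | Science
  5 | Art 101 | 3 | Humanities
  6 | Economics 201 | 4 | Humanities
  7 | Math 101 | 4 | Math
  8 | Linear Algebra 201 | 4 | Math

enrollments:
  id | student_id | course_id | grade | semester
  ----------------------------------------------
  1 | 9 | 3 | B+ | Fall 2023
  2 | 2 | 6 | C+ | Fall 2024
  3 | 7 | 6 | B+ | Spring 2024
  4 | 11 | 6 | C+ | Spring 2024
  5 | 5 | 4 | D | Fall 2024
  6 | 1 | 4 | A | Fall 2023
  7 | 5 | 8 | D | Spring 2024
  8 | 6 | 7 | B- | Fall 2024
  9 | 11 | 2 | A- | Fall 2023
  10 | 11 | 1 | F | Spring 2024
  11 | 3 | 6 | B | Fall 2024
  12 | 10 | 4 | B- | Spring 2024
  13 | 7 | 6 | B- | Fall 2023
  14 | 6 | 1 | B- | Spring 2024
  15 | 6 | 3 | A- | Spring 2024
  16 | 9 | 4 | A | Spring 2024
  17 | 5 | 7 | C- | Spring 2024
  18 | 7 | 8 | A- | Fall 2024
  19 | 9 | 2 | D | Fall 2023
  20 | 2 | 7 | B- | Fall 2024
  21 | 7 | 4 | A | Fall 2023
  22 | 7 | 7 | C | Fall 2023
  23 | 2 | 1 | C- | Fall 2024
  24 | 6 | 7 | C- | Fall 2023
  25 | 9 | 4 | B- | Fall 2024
SELECT name, credits FROM courses WHERE credits <= (SELECT MAX(credits) FROM courses)

Execution result:
name | credits
Biology 201 | 3
Calculus 201 | 4
History 101 | 4
Chemistry 101 | 4
Art 101 | 3
Economics 201 | 4
Math 101 | 4
Linear Algebra 201 | 4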